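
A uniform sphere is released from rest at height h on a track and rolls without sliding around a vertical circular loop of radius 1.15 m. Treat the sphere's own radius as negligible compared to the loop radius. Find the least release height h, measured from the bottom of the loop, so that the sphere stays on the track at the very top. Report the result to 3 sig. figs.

h_min ≈ 3.11 m

Here I = (2/5)MR², so the shape factor k = I/(MR²) = 0.4.
At the top of the loop, the minimum-contact condition is Mg = Mv_top²/r, so v_top² = gr.
With ω = v/R, the kinetic energy at speed v is ½(1+k)Mv² = (7/10)Mv².
Energy conservation from release (height h) to the top (height 2r): Mgh = Mg(2r) + (7/10)M·gr.
Thus h_min = 2r + (1+k)r/2 = r(2 + 1.4/2) = 1.15 × 2.7 ≈ 3.11 m.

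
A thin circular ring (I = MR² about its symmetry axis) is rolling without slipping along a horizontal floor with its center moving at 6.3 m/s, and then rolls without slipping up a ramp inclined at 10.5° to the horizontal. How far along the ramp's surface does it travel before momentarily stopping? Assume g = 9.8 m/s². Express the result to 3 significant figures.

For this body I = MR², i.e. k = I/(MR²) = 1.
Since it rolls without slipping, ω = v/R and KE = ½Mv² + ½Iω² = ½(1+k)Mv² = Mv².
Setting this equal to Mgh gives the vertical rise h = (1+k)v₀²/(2g) = 2×6.3²/(2×9.8) = 4.05 m.
The distance along the slope is d = h/sinθ = 4.05/sin10.5° ≈ 22.2 m.

d ≈ 22.2 m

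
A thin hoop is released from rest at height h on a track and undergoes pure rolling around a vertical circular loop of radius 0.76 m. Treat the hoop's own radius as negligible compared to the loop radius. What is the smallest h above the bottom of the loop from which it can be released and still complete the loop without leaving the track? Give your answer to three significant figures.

h_min ≈ 2.28 m

The moment of inertia is MR², giving k ≡ I/(MR²) = 1.
At the top, contact is just lost when gravity alone supplies the centripetal force: Mg = Mv_top²/r, i.e. v_top² = gr.
With ω = v/R, the kinetic energy at speed v is ½(1+k)Mv² = Mv².
Energy conservation from release (height h) to the top (height 2r): Mgh = Mg(2r) + M·gr.
Thus h_min = 2r + (1+k)r/2 = r(2 + 2/2) = 0.76 × 3 ≈ 2.28 m.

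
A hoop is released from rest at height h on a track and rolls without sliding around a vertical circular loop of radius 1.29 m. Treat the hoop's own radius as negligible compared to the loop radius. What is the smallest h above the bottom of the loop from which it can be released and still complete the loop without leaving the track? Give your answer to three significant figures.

h_min ≈ 3.87 m

Here I = MR², so the shape factor k = I/(MR²) = 1.
At the top of the loop, the minimum-contact condition is Mg = Mv_top²/r, so v_top² = gr.
With ω = v/R, the kinetic energy at speed v is ½(1+k)Mv² = Mv².
Energy conservation from release (height h) to the top (height 2r): Mgh = Mg(2r) + M·gr.
Thus h_min = 2r + (1+k)r/2 = r(2 + 2/2) = 1.29 × 3 ≈ 3.87 m.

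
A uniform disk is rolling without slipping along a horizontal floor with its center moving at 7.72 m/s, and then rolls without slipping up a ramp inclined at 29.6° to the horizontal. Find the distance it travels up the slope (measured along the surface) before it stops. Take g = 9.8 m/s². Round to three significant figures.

d ≈ 9.23 m

Here I = (1/2)MR², so the shape factor k = I/(MR²) = 0.5.
The rolling condition ω = v/R makes the rotational term ½I(v/R)² = ½kMv², so KE_total = ½(1+k)Mv² = (3/4)Mv².
Setting this equal to Mgh gives the vertical rise h = (1+k)v₀²/(2g) = 1.5×7.72²/(2×9.8) = 4.561 m.
The distance along the slope is d = h/sinθ = 4.561/sin29.6° ≈ 9.23 m.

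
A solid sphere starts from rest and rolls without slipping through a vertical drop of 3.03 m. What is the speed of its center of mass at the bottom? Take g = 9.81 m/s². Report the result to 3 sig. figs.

v ≈ 6.52 m/s

With I = (2/5)MR², the ratio k = I/(MR²) is 0.4.
The rolling condition ω = v/R makes the rotational term ½I(v/R)² = ½kMv², so KE_total = ½(1+k)Mv² = (7/10)Mv².
Energy conservation: Mgh = (7/10)Mv², so v = √(2gh/(1+k)) = √(2 × 9.81 × 3.03 / 1.4) ≈ 6.52 m/s.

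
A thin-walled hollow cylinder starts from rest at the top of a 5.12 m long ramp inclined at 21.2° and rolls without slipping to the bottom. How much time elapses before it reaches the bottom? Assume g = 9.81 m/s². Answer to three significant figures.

The moment of inertia is MR², giving k ≡ I/(MR²) = 1.
Along the incline Mg sinθ − f = Ma, and torque about the center fR = Iα = kMR²(a/R) gives f = kMa.
Hence a = g sinθ/(1+k) = 9.81×sin21.2°/2 = 1.774 m/s².
With constant a from rest, t = √(2L/a) = √(2·5.12/1.774) ≈ 2.40 s.

t ≈ 2.40 s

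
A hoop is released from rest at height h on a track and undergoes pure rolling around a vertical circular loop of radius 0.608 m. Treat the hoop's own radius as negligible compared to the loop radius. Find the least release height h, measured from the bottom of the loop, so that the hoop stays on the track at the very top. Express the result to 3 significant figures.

With I = MR², the ratio k = I/(MR²) is 1.
At the top of the loop, the minimum-contact condition is Mg = Mv_top²/r, so v_top² = gr.
With ω = v/R, the kinetic energy at speed v is ½(1+k)Mv² = Mv².
Energy conservation from release (height h) to the top (height 2r): Mgh = Mg(2r) + M·gr.
Thus h_min = 2r + (1+k)r/2 = r(2 + 2/2) = 0.608 × 3 ≈ 1.82 m.

h_min ≈ 1.82 m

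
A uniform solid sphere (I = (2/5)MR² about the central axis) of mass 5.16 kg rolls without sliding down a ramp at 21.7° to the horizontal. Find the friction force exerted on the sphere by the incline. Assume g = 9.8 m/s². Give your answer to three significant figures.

With I = (2/5)MR², the ratio k = I/(MR²) is 0.4.
Translational: Mg sinθ − f = Ma. Rotational about the CM: fR = Iα = kMRa, so f = kMa.
Combining, a = g sinθ/(1+k) and f = kMa = kMg sinθ/(1+k).
f = 0.4 × 5.16 × 9.8 × sin21.7° / 1.4 ≈ 5.34 N.

f ≈ 5.34 N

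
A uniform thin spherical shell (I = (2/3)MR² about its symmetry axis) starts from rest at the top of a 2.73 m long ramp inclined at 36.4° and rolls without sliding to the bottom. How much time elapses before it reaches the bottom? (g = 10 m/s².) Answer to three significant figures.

For this body I = (2/3)MR², i.e. k = I/(MR²) = 2/3.
Newton's second law down the slope: Mg sinθ − f = Ma. The torque equation fR = Iα (with α = a/R) gives f = kMa.
Hence a = g sinθ/(1+k) = 10×sin36.4°/1.667 = 3.561 m/s².
With constant a from rest, t = √(2L/a) = √(2·2.73/3.561) ≈ 1.24 s.

t ≈ 1.24 s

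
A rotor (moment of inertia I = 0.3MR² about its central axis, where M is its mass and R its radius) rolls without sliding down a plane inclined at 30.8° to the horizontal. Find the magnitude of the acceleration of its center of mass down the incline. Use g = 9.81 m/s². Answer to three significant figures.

a ≈ 3.86 m/s²

The moment of inertia is 0.3MR², giving k ≡ I/(MR²) = 0.3.
Translational: Mg sinθ − f = Ma. Rotational about the CM: fR = Iα = kMRa, so f = kMa.
Eliminating f: Mg sinθ = (1+k)Ma, so a = g sinθ/(1+k) = 9.81 × sin30.8° / 1.3 ≈ 3.86 m/s².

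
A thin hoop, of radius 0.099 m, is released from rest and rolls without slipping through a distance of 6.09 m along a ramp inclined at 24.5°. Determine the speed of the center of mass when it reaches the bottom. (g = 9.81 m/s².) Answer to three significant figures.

v ≈ 4.98 m/s

Here I = MR², so the shape factor k = I/(MR²) = 1.
Rolling without slipping gives ω = v/R, so the total kinetic energy is ½Mv² + ½Iω² = ½(1+k)Mv² = Mv².
The vertical drop is h = L sinθ = 6.09 × sin24.5° = 2.525 m.
Energy conservation: Mgh = Mv², so v = √(2gh/(1+k)) = √(2 × 9.81 × 2.525 / 2) ≈ 4.98 m/s.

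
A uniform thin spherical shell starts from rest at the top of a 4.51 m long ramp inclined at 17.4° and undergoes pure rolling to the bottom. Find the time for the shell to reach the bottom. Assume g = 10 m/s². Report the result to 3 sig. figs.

t ≈ 2.24 s

The moment of inertia is (2/3)MR², giving k ≡ I/(MR²) = 2/3.
Newton's second law down the slope: Mg sinθ − f = Ma. The torque equation fR = Iα (with α = a/R) gives f = kMa.
Hence a = g sinθ/(1+k) = 10×sin17.4°/1.667 = 1.794 m/s².
With constant a from rest, t = √(2L/a) = √(2·4.51/1.794) ≈ 2.24 s.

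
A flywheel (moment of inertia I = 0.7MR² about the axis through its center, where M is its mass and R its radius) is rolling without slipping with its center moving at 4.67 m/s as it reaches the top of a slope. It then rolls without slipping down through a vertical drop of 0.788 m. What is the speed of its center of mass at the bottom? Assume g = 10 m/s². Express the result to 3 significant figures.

v ≈ 5.57 m/s

With I = 0.7MR², the ratio k = I/(MR²) is 0.7.
Pure rolling means v = ωR; then KE = ½Mv² + ½I(v/R)² = ½(1+k)Mv² = (17/20)Mv².
Energy conservation: (17/20)Mv₀² + Mgh = (17/20)Mv², so v² = v₀² + 2gh/(1+k).
v = √(4.67² + 2×10×0.788/1.7) = √31.08 ≈ 5.57 m/s.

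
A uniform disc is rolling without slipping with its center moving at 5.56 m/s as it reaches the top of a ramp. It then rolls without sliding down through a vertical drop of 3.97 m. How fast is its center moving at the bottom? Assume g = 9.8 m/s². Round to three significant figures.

For this body I = (1/2)MR², i.e. k = I/(MR²) = 0.5.
The rolling condition ω = v/R makes the rotational term ½I(v/R)² = ½kMv², so KE_total = ½(1+k)Mv² = (3/4)Mv².
Conserving energy between top and bottom: (3/4)Mv² = (3/4)Mv₀² + Mgh, hence v² = v₀² + 2gh/(1+k).
v = √(5.56² + 2×9.8×3.97/1.5) = √82.79 ≈ 9.10 m/s.

v ≈ 9.10 m/s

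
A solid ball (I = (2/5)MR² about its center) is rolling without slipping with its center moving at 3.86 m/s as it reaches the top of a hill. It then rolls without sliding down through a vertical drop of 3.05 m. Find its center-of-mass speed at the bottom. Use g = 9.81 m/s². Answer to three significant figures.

With I = (2/5)MR², the ratio k = I/(MR²) is 0.4.
The rolling condition ω = v/R makes the rotational term ½I(v/R)² = ½kMv², so KE_total = ½(1+k)Mv² = (7/10)Mv².
Conserving energy between top and bottom: (7/10)Mv² = (7/10)Mv₀² + Mgh, hence v² = v₀² + 2gh/(1+k).
v = √(3.86² + 2×9.81×3.05/1.4) = √57.64 ≈ 7.59 m/s.

v ≈ 7.59 m/s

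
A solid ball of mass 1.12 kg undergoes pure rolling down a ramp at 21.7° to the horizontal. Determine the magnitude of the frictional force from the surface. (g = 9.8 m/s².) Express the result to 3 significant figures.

For this body I = (2/5)MR², i.e. k = I/(MR²) = 0.4.
Translational: Mg sinθ − f = Ma. Rotational about the CM: fR = Iα = kMRa, so f = kMa.
Combining, a = g sinθ/(1+k) and f = kMa = kMg sinθ/(1+k).
f = 0.4 × 1.12 × 9.8 × sin21.7° / 1.4 ≈ 1.16 N.

f ≈ 1.16 N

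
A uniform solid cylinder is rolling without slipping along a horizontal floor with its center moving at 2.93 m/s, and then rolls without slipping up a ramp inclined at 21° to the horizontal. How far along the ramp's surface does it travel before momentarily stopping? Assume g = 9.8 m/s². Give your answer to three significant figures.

The moment of inertia is (1/2)MR², giving k ≡ I/(MR²) = 0.5.
Since it rolls without slipping, ω = v/R and KE = ½Mv² + ½Iω² = ½(1+k)Mv² = (3/4)Mv².
Setting this equal to Mgh gives the vertical rise h = (1+k)v₀²/(2g) = 1.5×2.93²/(2×9.8) = 0.657 m.
The distance along the slope is d = h/sinθ = 0.657/sin21° ≈ 1.83 m.

d ≈ 1.83 m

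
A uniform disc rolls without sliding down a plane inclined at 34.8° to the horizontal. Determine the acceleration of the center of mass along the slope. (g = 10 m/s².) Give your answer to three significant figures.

The moment of inertia is (1/2)MR², giving k ≡ I/(MR²) = 0.5.
Translational: Mg sinθ − f = Ma. Rotational about the CM: fR = Iα = kMRa, so f = kMa.
Eliminating f: Mg sinθ = (1+k)Ma, so a = g sinθ/(1+k) = 10 × sin34.8° / 1.5 ≈ 3.80 m/s².

a ≈ 3.80 m/s²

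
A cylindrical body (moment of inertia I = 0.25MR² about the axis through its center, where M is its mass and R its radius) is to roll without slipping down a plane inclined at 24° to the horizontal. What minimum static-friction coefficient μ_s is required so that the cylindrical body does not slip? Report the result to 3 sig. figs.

For this body I = 0.25MR², i.e. k = I/(MR²) = 0.25.
Translational: Mg sinθ − f = Ma. Rotational about the CM: fR = Iα = kMRa, so f = kMa.
These give a = g sinθ/(1+k) and the required friction f = kMg sinθ/(1+k).
The normal force is N = Mg cosθ, so μ_min = f/N = k tanθ/(1+k).
μ_min = 0.25 × tan24° / 1.25 ≈ 0.0890.

μ_min ≈ 0.0890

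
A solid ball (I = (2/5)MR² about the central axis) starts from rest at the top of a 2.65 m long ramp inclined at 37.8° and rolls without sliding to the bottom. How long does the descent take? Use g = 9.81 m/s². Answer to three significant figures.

With I = (2/5)MR², the ratio k = I/(MR²) is 0.4.
Translational: Mg sinθ − f = Ma. Rotational about the CM: fR = Iα = kMRa, so f = kMa.
Hence a = g sinθ/(1+k) = 9.81×sin37.8°/1.4 = 4.295 m/s².
Starting from rest, L = ½at², so t = √(2L/a) = √(2×2.65/4.295) ≈ 1.11 s.

t ≈ 1.11 s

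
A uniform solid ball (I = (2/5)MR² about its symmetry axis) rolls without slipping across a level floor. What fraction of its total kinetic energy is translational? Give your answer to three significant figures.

The moment of inertia is (2/5)MR², giving k ≡ I/(MR²) = 0.4.
Since ω = v/R, the translational part is ½Mv² and the rotational part is ½I(v/R)² = ½kMv²; the total is ½(1+k)Mv².
The translational fraction is therefore 1/(1+k) = 1/1.4 ≈ 0.714.

fraction ≈ 0.714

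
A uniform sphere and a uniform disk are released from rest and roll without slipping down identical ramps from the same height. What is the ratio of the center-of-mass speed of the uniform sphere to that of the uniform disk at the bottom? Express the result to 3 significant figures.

Each satisfies Mgh = ½(1+k)Mv² with k = I/(MR²), so v ∝ 1/√(1+k).
For the uniform sphere k = 0.4; for the uniform disk k = 0.5.
v₁/v₂ = √((1+k₂)/(1+k₁)) = √(1.5/1.4) ≈ 1.04.

v_ratio ≈ 1.04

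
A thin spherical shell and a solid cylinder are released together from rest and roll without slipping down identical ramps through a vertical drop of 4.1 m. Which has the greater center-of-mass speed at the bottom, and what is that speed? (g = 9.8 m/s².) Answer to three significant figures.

For rolling without slipping, Mgh = ½(1+k)Mv² where k = I/(MR²), so v = √(2gh/(1+k)).
Thin spherical shell: k = 2/3, giving v = √(2×9.8×4.1/1.667) = 6.944 m/s.
Solid cylinder: k = 0.5, giving v = √(2×9.8×4.1/1.5) = 7.319 m/s.
The smaller k wins: the solid cylinder, at ≈ 7.32 m/s.

the solid cylinder, at v ≈ 7.32 m/s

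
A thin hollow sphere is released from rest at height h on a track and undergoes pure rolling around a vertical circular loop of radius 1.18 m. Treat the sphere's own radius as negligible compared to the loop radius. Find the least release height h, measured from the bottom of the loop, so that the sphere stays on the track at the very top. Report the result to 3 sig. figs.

With I = (2/3)MR², the ratio k = I/(MR²) is 2/3.
At the top of the loop, the minimum-contact condition is Mg = Mv_top²/r, so v_top² = gr.
With ω = v/R, the kinetic energy at speed v is ½(1+k)Mv² = (5/6)Mv².
Energy conservation from release (height h) to the top (height 2r): Mgh = Mg(2r) + (5/6)M·gr.
Thus h_min = 2r + (1+k)r/2 = r(2 + 1.667/2) = 1.18 × 2.833 ≈ 3.34 m.

h_min ≈ 3.34 m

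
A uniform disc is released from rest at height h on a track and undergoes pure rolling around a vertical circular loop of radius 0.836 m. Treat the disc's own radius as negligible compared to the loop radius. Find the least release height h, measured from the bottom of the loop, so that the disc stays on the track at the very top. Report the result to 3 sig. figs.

The moment of inertia is (1/2)MR², giving k ≡ I/(MR²) = 0.5.
At the top, contact is just lost when gravity alone supplies the centripetal force: Mg = Mv_top²/r, i.e. v_top² = gr.
With ω = v/R, the kinetic energy at speed v is ½(1+k)Mv² = (3/4)Mv².
Energy conservation from release (height h) to the top (height 2r): Mgh = Mg(2r) + (3/4)M·gr.
Thus h_min = 2r + (1+k)r/2 = r(2 + 1.5/2) = 0.836 × 2.75 ≈ 2.30 m.

h_min ≈ 2.30 m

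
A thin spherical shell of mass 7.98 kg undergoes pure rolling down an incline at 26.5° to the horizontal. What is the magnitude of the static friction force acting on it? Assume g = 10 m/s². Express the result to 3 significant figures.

f ≈ 14.2 N

With I = (2/3)MR², the ratio k = I/(MR²) is 2/3.
Along the incline Mg sinθ − f = Ma, and torque about the center fR = Iα = kMR²(a/R) gives f = kMa.
Combining, a = g sinθ/(1+k) and f = kMa = kMg sinθ/(1+k).
f = (2/3) × 7.98 × 10 × sin26.5° / 1.667 ≈ 14.2 N.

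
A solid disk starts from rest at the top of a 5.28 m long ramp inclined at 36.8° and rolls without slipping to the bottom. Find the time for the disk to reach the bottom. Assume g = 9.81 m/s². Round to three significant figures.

t ≈ 1.64 s

For this body I = (1/2)MR², i.e. k = I/(MR²) = 0.5.
Along the incline Mg sinθ − f = Ma, and torque about the center fR = Iα = kMR²(a/R) gives f = kMa.
Hence a = g sinθ/(1+k) = 9.81×sin36.8°/1.5 = 3.918 m/s².
Starting from rest, L = ½at², so t = √(2L/a) = √(2×5.28/3.918) ≈ 1.64 s.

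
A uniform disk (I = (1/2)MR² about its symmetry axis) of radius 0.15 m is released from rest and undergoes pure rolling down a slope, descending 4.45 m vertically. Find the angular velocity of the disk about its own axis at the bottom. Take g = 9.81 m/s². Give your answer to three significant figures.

For this body I = (1/2)MR², i.e. k = I/(MR²) = 0.5.
Rolling without slipping gives ω = v/R, so the total kinetic energy is ½Mv² + ½Iω² = ½(1+k)Mv² = (3/4)Mv².
Energy conservation Mgh = ½(1+k)Mv² gives v = √(2gh/(1+k)) = √(2 × 9.81 × 4.45 / 1.5) = 7.629 m/s.
Then ω = v/R = 7.629 / 0.15 ≈ 50.9 rad/s.

ω ≈ 50.9 rad/s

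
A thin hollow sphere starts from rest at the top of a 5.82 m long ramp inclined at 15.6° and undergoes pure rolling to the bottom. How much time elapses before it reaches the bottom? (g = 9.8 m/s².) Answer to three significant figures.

Here I = (2/3)MR², so the shape factor k = I/(MR²) = 2/3.
Newton's second law down the slope: Mg sinθ − f = Ma. The torque equation fR = Iα (with α = a/R) gives f = kMa.
Hence a = g sinθ/(1+k) = 9.8×sin15.6°/1.667 = 1.581 m/s².
With constant a from rest, t = √(2L/a) = √(2·5.82/1.581) ≈ 2.71 s.

t ≈ 2.71 s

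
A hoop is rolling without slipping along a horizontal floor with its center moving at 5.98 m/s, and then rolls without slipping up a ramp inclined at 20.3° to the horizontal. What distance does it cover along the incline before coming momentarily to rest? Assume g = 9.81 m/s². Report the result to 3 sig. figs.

d ≈ 10.5 m

Here I = MR², so the shape factor k = I/(MR²) = 1.
Pure rolling means v = ωR; then KE = ½Mv² + ½I(v/R)² = ½(1+k)Mv² = Mv².
Setting this equal to Mgh gives the vertical rise h = (1+k)v₀²/(2g) = 2×5.98²/(2×9.81) = 3.645 m.
The distance along the slope is d = h/sinθ = 3.645/sin20.3° ≈ 10.5 m.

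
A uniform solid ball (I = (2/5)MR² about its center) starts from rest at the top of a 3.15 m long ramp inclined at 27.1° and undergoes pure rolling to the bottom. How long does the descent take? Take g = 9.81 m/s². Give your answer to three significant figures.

With I = (2/5)MR², the ratio k = I/(MR²) is 0.4.
Along the incline Mg sinθ − f = Ma, and torque about the center fR = Iα = kMR²(a/R) gives f = kMa.
Hence a = g sinθ/(1+k) = 9.81×sin27.1°/1.4 = 3.192 m/s².
Starting from rest, L = ½at², so t = √(2L/a) = √(2×3.15/3.192) ≈ 1.40 s.

t ≈ 1.40 s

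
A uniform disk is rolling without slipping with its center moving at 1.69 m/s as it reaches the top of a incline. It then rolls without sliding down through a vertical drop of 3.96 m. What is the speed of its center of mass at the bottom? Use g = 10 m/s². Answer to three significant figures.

With I = (1/2)MR², the ratio k = I/(MR²) is 0.5.
Pure rolling means v = ωR; then KE = ½Mv² + ½I(v/R)² = ½(1+k)Mv² = (3/4)Mv².
Energy conservation: (3/4)Mv₀² + Mgh = (3/4)Mv², so v² = v₀² + 2gh/(1+k).
v = √(1.69² + 2×10×3.96/1.5) = √55.66 ≈ 7.46 m/s.

v ≈ 7.46 m/s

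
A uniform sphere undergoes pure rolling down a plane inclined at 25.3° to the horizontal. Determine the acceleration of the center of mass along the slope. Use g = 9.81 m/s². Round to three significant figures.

With I = (2/5)MR², the ratio k = I/(MR²) is 0.4.
Translational: Mg sinθ − f = Ma. Rotational about the CM: fR = Iα = kMRa, so f = kMa.
Eliminating f: Mg sinθ = (1+k)Ma, so a = g sinθ/(1+k) = 9.81 × sin25.3° / 1.4 ≈ 2.99 m/s².

a ≈ 2.99 m/s²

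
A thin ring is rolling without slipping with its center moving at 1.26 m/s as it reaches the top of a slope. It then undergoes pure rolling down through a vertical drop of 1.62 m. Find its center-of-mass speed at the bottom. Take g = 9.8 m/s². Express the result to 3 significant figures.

The moment of inertia is MR², giving k ≡ I/(MR²) = 1.
Since it rolls without slipping, ω = v/R and KE = ½Mv² + ½Iω² = ½(1+k)Mv² = Mv².
Energy conservation: Mv₀² + Mgh = Mv², so v² = v₀² + 2gh/(1+k).
v = √(1.26² + 2×9.8×1.62/2) = √17.46 ≈ 4.18 m/s.

v ≈ 4.18 m/s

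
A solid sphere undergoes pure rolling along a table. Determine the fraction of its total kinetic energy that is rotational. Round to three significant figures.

fraction ≈ 0.286

The moment of inertia is (2/5)MR², giving k ≡ I/(MR²) = 0.4.
Since ω = v/R, the translational part is ½Mv² and the rotational part is ½I(v/R)² = ½kMv²; the total is ½(1+k)Mv².
The rotational fraction is therefore k/(1+k) = 0.4/1.4 ≈ 0.286.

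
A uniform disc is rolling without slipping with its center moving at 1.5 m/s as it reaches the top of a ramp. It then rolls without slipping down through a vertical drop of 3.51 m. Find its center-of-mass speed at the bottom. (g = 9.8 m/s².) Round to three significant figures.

For this body I = (1/2)MR², i.e. k = I/(MR²) = 0.5.
The rolling condition ω = v/R makes the rotational term ½I(v/R)² = ½kMv², so KE_total = ½(1+k)Mv² = (3/4)Mv².
Energy conservation: (3/4)Mv₀² + Mgh = (3/4)Mv², so v² = v₀² + 2gh/(1+k).
v = √(1.5² + 2×9.8×3.51/1.5) = √48.11 ≈ 6.94 m/s.

v ≈ 6.94 m/s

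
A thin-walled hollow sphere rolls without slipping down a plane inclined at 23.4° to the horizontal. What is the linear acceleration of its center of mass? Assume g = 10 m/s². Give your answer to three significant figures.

a ≈ 2.38 m/s²

With I = (2/3)MR², the ratio k = I/(MR²) is 2/3.
Newton's second law down the slope: Mg sinθ − f = Ma. The torque equation fR = Iα (with α = a/R) gives f = kMa.
Eliminating f: Mg sinθ = (1+k)Ma, so a = g sinθ/(1+k) = 10 × sin23.4° / 1.667 ≈ 2.38 m/s².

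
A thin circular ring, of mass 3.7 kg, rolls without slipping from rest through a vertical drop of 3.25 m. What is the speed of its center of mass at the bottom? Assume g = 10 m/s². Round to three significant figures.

v ≈ 5.70 m/s

For this body I = MR², i.e. k = I/(MR²) = 1.
Pure rolling means v = ωR; then KE = ½Mv² + ½I(v/R)² = ½(1+k)Mv² = Mv².
Energy conservation: Mgh = Mv², so v = √(2gh/(1+k)) = √(2 × 10 × 3.25 / 2) ≈ 5.70 m/s.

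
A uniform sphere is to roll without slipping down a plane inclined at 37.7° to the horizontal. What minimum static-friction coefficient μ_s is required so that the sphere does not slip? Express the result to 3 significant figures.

μ_min ≈ 0.221

With I = (2/5)MR², the ratio k = I/(MR²) is 0.4.
Along the incline Mg sinθ − f = Ma, and torque about the center fR = Iα = kMR²(a/R) gives f = kMa.
These give a = g sinθ/(1+k) and the required friction f = kMg sinθ/(1+k).
With N = Mg cosθ, the no-slip condition f ≤ μN gives μ_min = f/N = k tanθ/(1+k).
μ_min = 0.4 × tan37.7° / 1.4 ≈ 0.221.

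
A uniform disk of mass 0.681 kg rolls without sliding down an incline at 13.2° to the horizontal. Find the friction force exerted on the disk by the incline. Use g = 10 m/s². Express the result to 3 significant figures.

f ≈ 0.518 N

Here I = (1/2)MR², so the shape factor k = I/(MR²) = 0.5.
Newton's second law down the slope: Mg sinθ − f = Ma. The torque equation fR = Iα (with α = a/R) gives f = kMa.
Combining, a = g sinθ/(1+k) and f = kMa = kMg sinθ/(1+k).
f = 0.5 × 0.681 × 10 × sin13.2° / 1.5 ≈ 0.518 N.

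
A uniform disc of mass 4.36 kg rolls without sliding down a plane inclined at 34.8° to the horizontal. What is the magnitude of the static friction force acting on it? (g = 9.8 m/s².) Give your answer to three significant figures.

For this body I = (1/2)MR², i.e. k = I/(MR²) = 0.5.
Translational: Mg sinθ − f = Ma. Rotational about the CM: fR = Iα = kMRa, so f = kMa.
Combining, a = g sinθ/(1+k) and f = kMa = kMg sinθ/(1+k).
f = 0.5 × 4.36 × 9.8 × sin34.8° / 1.5 ≈ 8.13 N.

f ≈ 8.13 N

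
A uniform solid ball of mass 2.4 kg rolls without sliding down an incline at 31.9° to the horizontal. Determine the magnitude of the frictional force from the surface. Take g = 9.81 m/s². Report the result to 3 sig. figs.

f ≈ 3.55 N

For this body I = (2/5)MR², i.e. k = I/(MR²) = 0.4.
Newton's second law down the slope: Mg sinθ − f = Ma. The torque equation fR = Iα (with α = a/R) gives f = kMa.
Combining, a = g sinθ/(1+k) and f = kMa = kMg sinθ/(1+k).
f = 0.4 × 2.4 × 9.81 × sin31.9° / 1.4 ≈ 3.55 N.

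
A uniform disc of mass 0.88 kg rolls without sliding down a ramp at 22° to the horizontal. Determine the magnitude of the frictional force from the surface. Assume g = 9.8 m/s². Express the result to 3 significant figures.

f ≈ 1.08 N

With I = (1/2)MR², the ratio k = I/(MR²) is 0.5.
Newton's second law down the slope: Mg sinθ − f = Ma. The torque equation fR = Iα (with α = a/R) gives f = kMa.
Combining, a = g sinθ/(1+k) and f = kMa = kMg sinθ/(1+k).
f = 0.5 × 0.88 × 9.8 × sin22° / 1.5 ≈ 1.08 N.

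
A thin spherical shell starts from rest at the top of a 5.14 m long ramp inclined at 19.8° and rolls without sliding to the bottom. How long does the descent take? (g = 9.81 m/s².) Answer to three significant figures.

For this body I = (2/3)MR², i.e. k = I/(MR²) = 2/3.
Along the incline Mg sinθ − f = Ma, and torque about the center fR = Iα = kMR²(a/R) gives f = kMa.
Hence a = g sinθ/(1+k) = 9.81×sin19.8°/1.667 = 1.994 m/s².
Starting from rest, L = ½at², so t = √(2L/a) = √(2×5.14/1.994) ≈ 2.27 s.

t ≈ 2.27 s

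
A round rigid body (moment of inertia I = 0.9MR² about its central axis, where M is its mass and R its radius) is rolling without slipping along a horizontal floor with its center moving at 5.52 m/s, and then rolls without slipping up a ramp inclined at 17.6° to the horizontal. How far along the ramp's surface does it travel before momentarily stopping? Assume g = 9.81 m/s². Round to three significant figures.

For this body I = 0.9MR², i.e. k = I/(MR²) = 0.9.
Since it rolls without slipping, ω = v/R and KE = ½Mv² + ½Iω² = ½(1+k)Mv² = (19/20)Mv².
Setting this equal to Mgh gives the vertical rise h = (1+k)v₀²/(2g) = 1.9×5.52²/(2×9.81) = 2.951 m.
The distance along the slope is d = h/sinθ = 2.951/sin17.6° ≈ 9.76 m.

d ≈ 9.76 m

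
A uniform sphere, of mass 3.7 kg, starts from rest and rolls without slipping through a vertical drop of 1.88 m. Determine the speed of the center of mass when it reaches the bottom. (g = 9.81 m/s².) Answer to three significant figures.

v ≈ 5.13 m/s

With I = (2/5)MR², the ratio k = I/(MR²) is 0.4.
Pure rolling means v = ωR; then KE = ½Mv² + ½I(v/R)² = ½(1+k)Mv² = (7/10)Mv².
Setting Mgh = (7/10)Mv² gives v = √(2gh/(1+k)) = √(2·9.81·1.88/1.4) ≈ 5.13 m/s.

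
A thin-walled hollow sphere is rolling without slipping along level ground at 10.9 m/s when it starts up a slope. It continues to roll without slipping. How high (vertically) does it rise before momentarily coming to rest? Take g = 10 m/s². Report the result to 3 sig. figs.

h ≈ 9.90 m

With I = (2/3)MR², the ratio k = I/(MR²) is 2/3.
Since it rolls without slipping, ω = v/R and KE = ½Mv² + ½Iω² = ½(1+k)Mv² = (5/6)Mv².
At the top the kinetic energy is zero, so (5/6)Mv₀² = Mgh.
Thus h = (1+k)v₀²/(2g) = 1.667 × 10.9² / (2 × 10) ≈ 9.90 m.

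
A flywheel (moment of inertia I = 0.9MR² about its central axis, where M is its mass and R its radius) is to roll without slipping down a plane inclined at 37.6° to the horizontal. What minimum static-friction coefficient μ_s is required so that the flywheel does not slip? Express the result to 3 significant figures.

μ_min ≈ 0.365

The moment of inertia is 0.9MR², giving k ≡ I/(MR²) = 0.9.
Newton's second law down the slope: Mg sinθ − f = Ma. The torque equation fR = Iα (with α = a/R) gives f = kMa.
These give a = g sinθ/(1+k) and the required friction f = kMg sinθ/(1+k).
The normal force is N = Mg cosθ, so μ_min = f/N = k tanθ/(1+k).
μ_min = 0.9 × tan37.6° / 1.9 ≈ 0.365.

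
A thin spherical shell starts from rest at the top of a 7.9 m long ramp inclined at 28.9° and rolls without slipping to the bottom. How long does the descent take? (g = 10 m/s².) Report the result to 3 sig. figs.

t ≈ 2.33 s

With I = (2/3)MR², the ratio k = I/(MR²) is 2/3.
Translational: Mg sinθ − f = Ma. Rotational about the CM: fR = Iα = kMRa, so f = kMa.
Hence a = g sinθ/(1+k) = 10×sin28.9°/1.667 = 2.9 m/s².
Starting from rest, L = ½at², so t = √(2L/a) = √(2×7.9/2.9) ≈ 2.33 s.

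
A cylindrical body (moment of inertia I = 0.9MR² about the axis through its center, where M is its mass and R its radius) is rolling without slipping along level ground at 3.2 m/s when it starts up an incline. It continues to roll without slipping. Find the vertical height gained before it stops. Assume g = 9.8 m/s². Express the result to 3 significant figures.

h ≈ 0.993 m

The moment of inertia is 0.9MR², giving k ≡ I/(MR²) = 0.9.
Rolling without slipping gives ω = v/R, so the total kinetic energy is ½Mv² + ½Iω² = ½(1+k)Mv² = (19/20)Mv².
At the top the kinetic energy is zero, so (19/20)Mv₀² = Mgh.
Thus h = (1+k)v₀²/(2g) = 1.9 × 3.2² / (2 × 9.8) ≈ 0.993 m.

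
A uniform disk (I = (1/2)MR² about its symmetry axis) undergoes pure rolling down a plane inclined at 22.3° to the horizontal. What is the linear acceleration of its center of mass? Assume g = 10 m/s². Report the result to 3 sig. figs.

a ≈ 2.53 m/s²

With I = (1/2)MR², the ratio k = I/(MR²) is 0.5.
Along the incline Mg sinθ − f = Ma, and torque about the center fR = Iα = kMR²(a/R) gives f = kMa.
Eliminating f: Mg sinθ = (1+k)Ma, so a = g sinθ/(1+k) = 10 × sin22.3° / 1.5 ≈ 2.53 m/s².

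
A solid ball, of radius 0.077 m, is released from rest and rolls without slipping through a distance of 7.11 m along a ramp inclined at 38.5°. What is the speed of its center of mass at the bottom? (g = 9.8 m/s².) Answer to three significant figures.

With I = (2/5)MR², the ratio k = I/(MR²) is 0.4.
Since it rolls without slipping, ω = v/R and KE = ½Mv² + ½Iω² = ½(1+k)Mv² = (7/10)Mv².
The vertical drop is h = L sinθ = 7.11 × sin38.5° = 4.426 m.
Energy conservation: Mgh = (7/10)Mv², so v = √(2gh/(1+k)) = √(2 × 9.8 × 4.426 / 1.4) ≈ 7.87 m/s.

v ≈ 7.87 m/s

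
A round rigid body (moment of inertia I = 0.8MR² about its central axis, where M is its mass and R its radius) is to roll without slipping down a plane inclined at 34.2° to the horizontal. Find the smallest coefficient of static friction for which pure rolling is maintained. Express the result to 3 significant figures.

μ_min ≈ 0.302

For this body I = 0.8MR², i.e. k = I/(MR²) = 0.8.
Newton's second law down the slope: Mg sinθ − f = Ma. The torque equation fR = Iα (with α = a/R) gives f = kMa.
These give a = g sinθ/(1+k) and the required friction f = kMg sinθ/(1+k).
The normal force is N = Mg cosθ, so μ_min = f/N = k tanθ/(1+k).
μ_min = 0.8 × tan34.2° / 1.8 ≈ 0.302.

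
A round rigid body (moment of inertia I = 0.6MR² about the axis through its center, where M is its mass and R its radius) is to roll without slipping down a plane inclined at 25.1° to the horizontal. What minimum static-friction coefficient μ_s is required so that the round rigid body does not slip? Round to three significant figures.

With I = 0.6MR², the ratio k = I/(MR²) is 0.6.
Translational: Mg sinθ − f = Ma. Rotational about the CM: fR = Iα = kMRa, so f = kMa.
These give a = g sinθ/(1+k) and the required friction f = kMg sinθ/(1+k).
With N = Mg cosθ, the no-slip condition f ≤ μN gives μ_min = f/N = k tanθ/(1+k).
μ_min = 0.6 × tan25.1° / 1.6 ≈ 0.176.

μ_min ≈ 0.176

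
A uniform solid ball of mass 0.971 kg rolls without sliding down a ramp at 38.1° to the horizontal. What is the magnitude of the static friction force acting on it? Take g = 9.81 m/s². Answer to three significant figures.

The moment of inertia is (2/5)MR², giving k ≡ I/(MR²) = 0.4.
Translational: Mg sinθ − f = Ma. Rotational about the CM: fR = Iα = kMRa, so f = kMa.
Combining, a = g sinθ/(1+k) and f = kMa = kMg sinθ/(1+k).
f = 0.4 × 0.971 × 9.81 × sin38.1° / 1.4 ≈ 1.68 N.

f ≈ 1.68 N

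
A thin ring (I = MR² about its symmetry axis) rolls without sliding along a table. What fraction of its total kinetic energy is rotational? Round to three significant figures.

fraction ≈ 0.500

Here I = MR², so the shape factor k = I/(MR²) = 1.
Since ω = v/R, the translational part is ½Mv² and the rotational part is ½I(v/R)² = ½kMv²; the total is ½(1+k)Mv².
The rotational fraction is therefore k/(1+k) = 1/2 ≈ 0.500.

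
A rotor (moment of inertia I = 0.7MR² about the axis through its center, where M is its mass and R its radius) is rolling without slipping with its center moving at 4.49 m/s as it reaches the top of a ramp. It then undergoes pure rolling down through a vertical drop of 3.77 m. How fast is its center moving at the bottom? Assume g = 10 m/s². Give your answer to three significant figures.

v ≈ 8.03 m/s

With I = 0.7MR², the ratio k = I/(MR²) is 0.7.
Pure rolling means v = ωR; then KE = ½Mv² + ½I(v/R)² = ½(1+k)Mv² = (17/20)Mv².
Conserving energy between top and bottom: (17/20)Mv² = (17/20)Mv₀² + Mgh, hence v² = v₀² + 2gh/(1+k).
v = √(4.49² + 2×10×3.77/1.7) = √64.51 ≈ 8.03 m/s.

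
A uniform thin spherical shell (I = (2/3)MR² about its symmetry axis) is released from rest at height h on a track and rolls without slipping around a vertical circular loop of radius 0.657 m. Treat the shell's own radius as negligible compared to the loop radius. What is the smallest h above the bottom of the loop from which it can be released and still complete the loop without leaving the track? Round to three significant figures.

For this body I = (2/3)MR², i.e. k = I/(MR²) = 2/3.
At the top of the loop, the minimum-contact condition is Mg = Mv_top²/r, so v_top² = gr.
With ω = v/R, the kinetic energy at speed v is ½(1+k)Mv² = (5/6)Mv².
Energy conservation from release (height h) to the top (height 2r): Mgh = Mg(2r) + (5/6)M·gr.
Thus h_min = 2r + (1+k)r/2 = r(2 + 1.667/2) = 0.657 × 2.833 ≈ 1.86 m.

h_min ≈ 1.86 m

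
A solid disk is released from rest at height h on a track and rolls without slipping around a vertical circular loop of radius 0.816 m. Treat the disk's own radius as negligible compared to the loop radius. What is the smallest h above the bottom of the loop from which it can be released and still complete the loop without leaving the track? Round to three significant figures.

h_min ≈ 2.24 m

The moment of inertia is (1/2)MR², giving k ≡ I/(MR²) = 0.5.
At the top of the loop, the minimum-contact condition is Mg = Mv_top²/r, so v_top² = gr.
With ω = v/R, the kinetic energy at speed v is ½(1+k)Mv² = (3/4)Mv².
Energy conservation from release (height h) to the top (height 2r): Mgh = Mg(2r) + (3/4)M·gr.
Thus h_min = 2r + (1+k)r/2 = r(2 + 1.5/2) = 0.816 × 2.75 ≈ 2.24 m.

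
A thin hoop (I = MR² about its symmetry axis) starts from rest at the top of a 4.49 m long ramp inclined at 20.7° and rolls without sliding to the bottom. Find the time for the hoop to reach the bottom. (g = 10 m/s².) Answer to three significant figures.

t ≈ 2.25 s

Here I = MR², so the shape factor k = I/(MR²) = 1.
Along the incline Mg sinθ − f = Ma, and torque about the center fR = Iα = kMR²(a/R) gives f = kMa.
Hence a = g sinθ/(1+k) = 10×sin20.7°/2 = 1.767 m/s².
Starting from rest, L = ½at², so t = √(2L/a) = √(2×4.49/1.767) ≈ 2.25 s.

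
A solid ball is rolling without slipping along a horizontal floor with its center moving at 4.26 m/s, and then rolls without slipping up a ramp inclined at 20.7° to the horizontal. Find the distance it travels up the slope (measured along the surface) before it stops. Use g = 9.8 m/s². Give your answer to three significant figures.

For this body I = (2/5)MR², i.e. k = I/(MR²) = 0.4.
Rolling without slipping gives ω = v/R, so the total kinetic energy is ½Mv² + ½Iω² = ½(1+k)Mv² = (7/10)Mv².
Setting this equal to Mgh gives the vertical rise h = (1+k)v₀²/(2g) = 1.4×4.26²/(2×9.8) = 1.296 m.
Along the incline, d = h/sinθ = 1.296/sin20.7° ≈ 3.67 m.

d ≈ 3.67 m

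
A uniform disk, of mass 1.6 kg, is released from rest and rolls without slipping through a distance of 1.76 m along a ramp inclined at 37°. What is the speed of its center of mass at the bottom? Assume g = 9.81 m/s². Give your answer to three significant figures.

v ≈ 3.72 m/s

For this body I = (1/2)MR², i.e. k = I/(MR²) = 0.5.
Pure rolling means v = ωR; then KE = ½Mv² + ½I(v/R)² = ½(1+k)Mv² = (3/4)Mv².
The vertical drop is h = L sinθ = 1.76 × sin37° = 1.059 m.
Energy conservation: Mgh = (3/4)Mv², so v = √(2gh/(1+k)) = √(2 × 9.81 × 1.059 / 1.5) ≈ 3.72 m/s.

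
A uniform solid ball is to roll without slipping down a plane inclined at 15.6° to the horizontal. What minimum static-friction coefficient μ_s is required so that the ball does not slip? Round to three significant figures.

μ_min ≈ 0.0798

The moment of inertia is (2/5)MR², giving k ≡ I/(MR²) = 0.4.
Translational: Mg sinθ − f = Ma. Rotational about the CM: fR = Iα = kMRa, so f = kMa.
These give a = g sinθ/(1+k) and the required friction f = kMg sinθ/(1+k).
The normal force is N = Mg cosθ, so μ_min = f/N = k tanθ/(1+k).
μ_min = 0.4 × tan15.6° / 1.4 ≈ 0.0798.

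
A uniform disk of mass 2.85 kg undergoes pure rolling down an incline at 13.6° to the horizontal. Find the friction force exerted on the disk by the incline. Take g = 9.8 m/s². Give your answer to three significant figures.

f ≈ 2.19 N

The moment of inertia is (1/2)MR², giving k ≡ I/(MR²) = 0.5.
Translational: Mg sinθ − f = Ma. Rotational about the CM: fR = Iα = kMRa, so f = kMa.
Combining, a = g sinθ/(1+k) and f = kMa = kMg sinθ/(1+k).
f = 0.5 × 2.85 × 9.8 × sin13.6° / 1.5 ≈ 2.19 N.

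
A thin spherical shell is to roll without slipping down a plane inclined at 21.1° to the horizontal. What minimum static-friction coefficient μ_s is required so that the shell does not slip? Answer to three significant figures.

With I = (2/3)MR², the ratio k = I/(MR²) is 2/3.
Newton's second law down the slope: Mg sinθ − f = Ma. The torque equation fR = Iα (with α = a/R) gives f = kMa.
These give a = g sinθ/(1+k) and the required friction f = kMg sinθ/(1+k).
The normal force is N = Mg cosθ, so μ_min = f/N = k tanθ/(1+k).
μ_min = (2/3) × tan21.1° / 1.667 ≈ 0.154.

μ_min ≈ 0.154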